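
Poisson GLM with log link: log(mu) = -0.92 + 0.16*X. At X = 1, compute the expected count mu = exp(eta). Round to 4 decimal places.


Linear predictor: eta = -0.92 + (0.16)(1) = -0.7600.
Expected count: mu = exp(-0.7600) = 0.4677.

0.4677


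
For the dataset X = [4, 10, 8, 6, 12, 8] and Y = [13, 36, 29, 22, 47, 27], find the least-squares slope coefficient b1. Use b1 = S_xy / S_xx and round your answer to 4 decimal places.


Calculate xbar = 8.0000, ybar = 29.0000.
S_xx = 40.0000, S_xy = 164.0000.
Using b1 = S_xy / S_xx = 164.0000 / 40.0000, we get b1 = 4.1000.

4.1000


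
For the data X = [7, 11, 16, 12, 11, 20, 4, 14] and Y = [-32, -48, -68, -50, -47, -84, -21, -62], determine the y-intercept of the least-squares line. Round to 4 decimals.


The slope is b1 = -3.9828.
Sample means are xbar = 11.8750 and ybar = -51.5000.
Intercept: b0 = -51.5000 - (-3.9828)(11.8750) = -4.2037.

-4.2037


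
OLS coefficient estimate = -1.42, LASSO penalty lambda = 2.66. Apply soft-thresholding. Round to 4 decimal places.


Absolute value: |-1.42| = 1.42.
Compare to lambda = 2.66.
Since |beta| <= lambda, the coefficient is set to 0.

0.0000


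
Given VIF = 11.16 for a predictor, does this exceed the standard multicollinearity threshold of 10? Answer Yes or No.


Compare VIF = 11.16 to the threshold of 10.
11.16 >= 10, so the answer is Yes.

Yes


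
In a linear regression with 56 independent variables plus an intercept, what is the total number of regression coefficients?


Including the intercept, the model has 56 predictor coefficients + 1 intercept.
Total = 57.

57


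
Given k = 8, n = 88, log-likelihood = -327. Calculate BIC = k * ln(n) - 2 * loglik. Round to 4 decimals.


Compute k*ln(n) = 8*ln(88) = 8*4.477337 = 35.818696.
Then -2*loglik = 654.
BIC = 35.818696 + 654 = 689.818696, which rounds to 689.8187.

689.8187


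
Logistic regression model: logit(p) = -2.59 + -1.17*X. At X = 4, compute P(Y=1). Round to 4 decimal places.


z = -2.59 + -1.17 * 4 = -7.2700.
Sigmoid: P = 1 / (1 + exp(7.2700)) = 0.0007.

0.0007


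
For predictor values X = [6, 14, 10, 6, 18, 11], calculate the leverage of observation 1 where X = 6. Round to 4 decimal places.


Compute xbar = 10.8333 with n = 6 observations.
SXX = 108.8333.
Leverage = 1/6 + (6 - 10.8333)^2/108.8333 = 0.3813.

0.3813


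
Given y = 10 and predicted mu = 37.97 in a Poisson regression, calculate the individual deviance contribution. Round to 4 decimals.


y/mu = 10/37.97 = 0.263366 (approx.), and ln(10/37.97) = -1.334211.
y * ln(y/mu) = 10 * -1.334211 = -13.342110.
y - mu = -27.97.
D = 2 * (-13.342110 - -27.97) = 29.255780, which rounds to 29.2558.

29.2558


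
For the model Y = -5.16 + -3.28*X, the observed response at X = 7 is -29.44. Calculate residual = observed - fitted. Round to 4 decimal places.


Fitted value at X = 7 is yhat = -5.16 + -3.28*7 = -28.1200.
Residual = -29.44 - -28.1200 = -1.3200.

-1.3200


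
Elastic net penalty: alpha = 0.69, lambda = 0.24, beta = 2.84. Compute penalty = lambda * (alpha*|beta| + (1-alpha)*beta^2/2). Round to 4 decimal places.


Compute:
L1 = 0.69 * 2.84 = 1.9596.
L2 = 0.31 * 2.84^2 / 2 = 1.2502.
Penalty = 0.24 * (1.9596 + 1.2502) = 0.7703.

0.7703


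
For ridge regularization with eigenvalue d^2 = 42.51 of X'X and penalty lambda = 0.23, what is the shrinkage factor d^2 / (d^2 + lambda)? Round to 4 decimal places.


Denominator = d^2 + lambda = 42.51 + 0.23 = 42.7400.
Shrinkage = 42.51 / 42.7400 = 0.9946.

0.9946


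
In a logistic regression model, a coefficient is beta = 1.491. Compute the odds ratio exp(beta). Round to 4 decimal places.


The odds ratio is computed as:
OR = e^(1.491) = 4.4415.

4.4415


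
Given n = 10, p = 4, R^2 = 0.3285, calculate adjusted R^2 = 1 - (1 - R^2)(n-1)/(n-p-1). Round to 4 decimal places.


Using the formula:
(1 - 0.3285) = 0.6715.
Multiply by 9/5: 0.6715 * 9 = 6.0435, then 6.0435 / 5 = 1.2087.
Adj R^2 = 1 - 1.2087 = -0.2087.

-0.2087


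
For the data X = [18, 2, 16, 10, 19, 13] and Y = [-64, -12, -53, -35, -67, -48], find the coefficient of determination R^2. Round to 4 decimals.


After computing the OLS fit (b0=-4.6400, b1=-3.2200):
SSres = 19.8200, SStot = 2093.5000.
R^2 = 1 - 19.8200/2093.5000 = 0.9905.

0.9905


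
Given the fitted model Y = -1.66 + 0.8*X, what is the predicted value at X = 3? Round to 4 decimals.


Substitute X = 3 into the equation:
Y = -1.66 + 0.8 * 3 = -1.66 + 2.4000 = 0.7400.

0.7400


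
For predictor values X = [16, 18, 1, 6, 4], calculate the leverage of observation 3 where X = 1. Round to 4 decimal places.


n = 5, xbar = 9.0000.
SXX = sum((xi - xbar)^2) = 228.0000.
h = 1/5 + (1 - 9.0000)^2 / 228.0000 = 0.4807.

0.4807


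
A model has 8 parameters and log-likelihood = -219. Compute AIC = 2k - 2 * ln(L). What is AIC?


AIC = 2k - 2*loglik = 2(8) - 2(-219).
= 16 + 438 = 454.

454


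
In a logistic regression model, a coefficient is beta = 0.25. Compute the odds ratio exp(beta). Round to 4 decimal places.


The odds ratio is computed as:
OR = e^(0.25) = 1.2840.

1.2840


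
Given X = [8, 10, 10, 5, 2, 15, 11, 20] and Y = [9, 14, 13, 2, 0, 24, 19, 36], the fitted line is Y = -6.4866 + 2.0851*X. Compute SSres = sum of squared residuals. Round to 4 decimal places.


Predicted values from Y = -6.4866 + 2.0851*X.
Residuals: [-1.1942, -0.3644, -1.3644, -1.9389, 2.3164, -0.7899, 2.5505, 0.7846].
SSres = 20.2901.

20.2901


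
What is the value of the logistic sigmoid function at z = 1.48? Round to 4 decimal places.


Compute exp(-1.4800) = 0.2276.
Sigmoid = 1 / (1 + 0.2276) = 1 / 1.2276 = 0.8146.

0.8146


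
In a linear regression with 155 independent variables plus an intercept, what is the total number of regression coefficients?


Total coefficients = number of predictors + 1 (for the intercept).
= 155 + 1 = 156.

156


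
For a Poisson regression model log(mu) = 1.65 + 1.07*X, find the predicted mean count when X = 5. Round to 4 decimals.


Compute eta = 1.65 + 1.07 * 5 = 7.0000.
Apply inverse link: mu = e^7.0000 = 1096.6332.

1096.6332


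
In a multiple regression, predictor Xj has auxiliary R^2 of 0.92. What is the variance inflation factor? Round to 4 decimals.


Denominator: 1 - 0.92 = 0.08.
VIF = 1 / 0.08 = 12.5000.

12.5000


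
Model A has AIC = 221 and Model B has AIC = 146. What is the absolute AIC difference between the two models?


Absolute difference = |221 - 146| = 75.
The model with lower AIC (B) is preferred.

75


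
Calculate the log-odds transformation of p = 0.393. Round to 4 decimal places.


1 - p = 0.607.
p/(1-p) = 0.6474.
logit = ln(0.6474) = -0.4347.

-0.4347


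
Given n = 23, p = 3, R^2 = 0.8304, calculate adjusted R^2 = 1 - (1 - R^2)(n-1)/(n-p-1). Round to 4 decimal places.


Using the formula:
(1 - 0.8304) = 0.1696.
Multiply by 22/19: 0.1696 * 22 = 3.7312, then 3.7312 / 19 = 0.1964.
Adj R^2 = 1 - 0.1964 = 0.8036.

0.8036


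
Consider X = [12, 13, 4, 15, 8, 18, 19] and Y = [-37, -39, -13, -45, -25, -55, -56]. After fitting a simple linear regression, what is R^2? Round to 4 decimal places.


The fitted line is Y = -1.5517 + -2.9117*X.
SSres = 2.3767, SStot = 1455.7143.
R^2 = 1 - SSres/SStot = 0.9984.

0.9984


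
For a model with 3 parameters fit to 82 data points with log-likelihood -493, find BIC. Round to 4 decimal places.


k * ln(n) = 3 * ln(82) = 3 * 4.406719 = 13.220157.
-2 * loglik = -2 * (-493) = 986.
BIC = 13.220157 + 986 = 999.220157, which rounds to 999.2202.

999.2202


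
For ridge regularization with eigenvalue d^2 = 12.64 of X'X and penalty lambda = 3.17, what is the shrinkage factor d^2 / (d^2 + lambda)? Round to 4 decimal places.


d^2 + lambda = 12.64 + 3.17 = 15.8100.
Shrinkage factor = 12.64/15.8100 = 0.7995.

0.7995


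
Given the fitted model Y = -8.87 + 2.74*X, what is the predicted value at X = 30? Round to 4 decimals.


Substitute X = 30 into the equation:
Y = -8.87 + 2.74 * 30 = -8.87 + 82.2000 = 73.3300.

73.3300


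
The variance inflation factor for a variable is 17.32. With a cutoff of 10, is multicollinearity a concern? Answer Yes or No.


Check: VIF = 17.32 vs threshold = 10.
Since 17.32 >= 10, the answer is Yes.

Yes


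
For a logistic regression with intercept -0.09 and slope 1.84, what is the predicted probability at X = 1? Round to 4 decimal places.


Compute z = -0.09 + (1.84)(1) = 1.7500.
exp(-z) = 0.1738.
P = 1/(1 + 0.1738) = 0.8520.

0.8520


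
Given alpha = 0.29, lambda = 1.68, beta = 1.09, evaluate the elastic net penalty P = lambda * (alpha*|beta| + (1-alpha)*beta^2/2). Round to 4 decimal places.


L1 component = 0.29 * |1.09| = 0.3161.
L2 component = 0.71 * 1.09^2 / 2 = 0.4218.
Penalty = 1.68 * (0.3161 + 0.4218) = 1.68 * 0.7379 = 1.2396.

1.2396


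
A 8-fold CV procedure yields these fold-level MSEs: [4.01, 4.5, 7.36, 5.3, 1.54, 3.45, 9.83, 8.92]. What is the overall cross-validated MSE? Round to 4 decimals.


Sum of fold MSEs = 44.9100.
Average = 44.9100 / 8 = 5.6138.

5.6138


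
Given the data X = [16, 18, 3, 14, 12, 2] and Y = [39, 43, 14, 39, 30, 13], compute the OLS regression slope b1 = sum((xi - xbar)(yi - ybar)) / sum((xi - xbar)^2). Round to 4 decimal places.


Calculate xbar = 10.8333, ybar = 29.6667.
S_xx = 228.8333, S_xy = 443.6667.
Using b1 = S_xy / S_xx = 443.6667 / 228.8333, we get b1 = 1.9388.

1.9388


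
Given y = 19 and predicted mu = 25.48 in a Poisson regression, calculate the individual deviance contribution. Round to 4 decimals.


Compute y*ln(y/mu) = 19*ln(19/25.48) = 19*-0.293455 = -5.575645.
y - mu = -6.48.
D = 2*(-5.575645 - (-6.48)) = 1.808710, which rounds to 1.8087.

1.8087


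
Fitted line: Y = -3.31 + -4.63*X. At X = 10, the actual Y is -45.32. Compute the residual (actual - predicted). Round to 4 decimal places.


Fitted value at X = 10 is yhat = -3.31 + -4.63*10 = -49.6100.
Residual = -45.32 - -49.6100 = 4.2900.

4.2900


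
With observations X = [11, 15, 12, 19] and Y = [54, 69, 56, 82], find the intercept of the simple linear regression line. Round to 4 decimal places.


Compute b1 = 3.6065 from the OLS formula.
With xbar = 14.2500 and ybar = 65.2500, the intercept is:
b0 = 65.2500 - 3.6065 * 14.2500 = 13.8581.

13.8581


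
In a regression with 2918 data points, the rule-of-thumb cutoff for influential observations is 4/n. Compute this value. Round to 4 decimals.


Cook's distance cutoff = 4/n = 4/2918.
= 0.0014.

0.0014


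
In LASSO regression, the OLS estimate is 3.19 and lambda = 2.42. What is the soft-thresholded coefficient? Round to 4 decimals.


|beta_OLS| = 3.19.
lambda = 2.42.
Since |beta| > lambda, coefficient = sign(beta)*(|beta| - lambda) = 0.7700.
Result = 0.7700.

0.7700


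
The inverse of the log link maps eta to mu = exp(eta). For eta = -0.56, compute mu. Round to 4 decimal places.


The inverse log link gives:
mu = exp(-0.56) = 0.5712.

0.5712


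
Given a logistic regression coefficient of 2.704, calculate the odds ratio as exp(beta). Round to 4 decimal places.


The odds ratio is computed as:
OR = e^(2.704) = 14.9394.

14.9394


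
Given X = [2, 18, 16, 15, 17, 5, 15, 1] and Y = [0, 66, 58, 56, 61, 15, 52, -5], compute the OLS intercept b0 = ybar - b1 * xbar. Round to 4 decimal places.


First find the slope: b1 = 4.1021.
Means: xbar = 11.1250, ybar = 37.8750.
b0 = ybar - b1 * xbar = 37.8750 - 4.1021 * 11.1250 = -7.7604.

-7.7604


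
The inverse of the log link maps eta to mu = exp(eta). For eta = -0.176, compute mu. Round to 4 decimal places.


Apply the inverse link:
mu = e^-0.176 = 0.8386.

0.8386


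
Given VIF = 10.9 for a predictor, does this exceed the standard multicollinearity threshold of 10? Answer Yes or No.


Compare VIF = 10.9 to the threshold of 10.
10.9 >= 10, so the answer is Yes.

Yes


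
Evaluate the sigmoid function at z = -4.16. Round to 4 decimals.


exp(4.1600) = 64.0715.
1 + exp(-z) = 65.0715.
sigmoid = 1/65.0715 = 0.0154.

0.0154


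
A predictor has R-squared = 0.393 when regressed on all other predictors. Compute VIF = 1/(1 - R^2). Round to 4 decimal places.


Using VIF = 1/(1 - R^2_j):
1 - 0.393 = 0.607.
VIF = 1.6474.

1.6474


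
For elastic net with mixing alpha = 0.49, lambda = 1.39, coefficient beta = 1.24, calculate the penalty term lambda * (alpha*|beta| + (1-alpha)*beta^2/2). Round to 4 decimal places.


L1 component = 0.49 * |1.24| = 0.6076.
L2 component = 0.51 * 1.24^2 / 2 = 0.3921.
Penalty = 1.39 * (0.6076 + 0.3921) = 1.39 * 0.9997 = 1.3896.

1.3896


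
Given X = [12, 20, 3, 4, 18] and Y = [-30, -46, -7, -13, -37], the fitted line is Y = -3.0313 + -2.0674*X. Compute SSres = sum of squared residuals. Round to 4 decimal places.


For each point, residual = actual - predicted.
Residuals: [-2.1599, -1.6207, 2.2335, -1.6991, 3.2445].
Sum of squared residuals = 25.6941.

25.6941


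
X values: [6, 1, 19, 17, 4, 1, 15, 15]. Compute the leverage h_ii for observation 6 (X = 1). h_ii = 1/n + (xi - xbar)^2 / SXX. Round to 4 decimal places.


Mean of X: xbar = 9.7500.
SXX = 393.5000.
For X = 1: h = 1/8 + (1 - 9.7500)^2/393.5000 = 0.3196.

0.3196


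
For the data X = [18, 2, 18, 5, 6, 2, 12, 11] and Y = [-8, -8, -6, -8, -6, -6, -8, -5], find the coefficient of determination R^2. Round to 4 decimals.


After computing the OLS fit (b0=-6.9294, b1=0.0059):
SSres = 10.8647, SStot = 10.8750.
R^2 = 1 - 10.8647/10.8750 = 0.0009.

0.0009


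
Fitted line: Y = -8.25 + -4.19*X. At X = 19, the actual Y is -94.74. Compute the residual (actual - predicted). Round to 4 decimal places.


Compute yhat = -8.25 + (-4.19)(19) = -87.8600.
Residual = actual - predicted = -94.74 - -87.8600 = -6.8800.

-6.8800


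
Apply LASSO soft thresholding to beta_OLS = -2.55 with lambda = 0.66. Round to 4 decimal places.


Absolute value: |-2.55| = 2.55.
Compare to lambda = 0.66.
Since |beta| > lambda, coefficient = sign(beta)*(|beta| - lambda) = -1.8900.

-1.8900


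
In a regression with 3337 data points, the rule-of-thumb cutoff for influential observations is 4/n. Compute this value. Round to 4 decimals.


Cook's distance cutoff = 4/n = 4/3337.
= 0.0012.

0.0012


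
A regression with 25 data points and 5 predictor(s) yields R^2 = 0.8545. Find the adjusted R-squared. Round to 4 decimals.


Using the formula:
(1 - 0.8545) = 0.1455.
Multiply by 24/19: 0.1455 * 24 = 3.4920, then 3.4920 / 19 = 0.1838.
Adj R^2 = 1 - 0.1838 = 0.8162.

0.8162


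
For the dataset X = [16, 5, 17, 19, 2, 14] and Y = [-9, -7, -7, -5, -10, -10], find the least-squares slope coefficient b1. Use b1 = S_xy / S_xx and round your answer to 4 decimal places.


Calculate xbar = 12.1667, ybar = -8.0000.
S_xx = 242.8333, S_xy = 31.0000.
Using b1 = S_xy / S_xx = 31.0000 / 242.8333, we get b1 = 0.1277.

0.1277


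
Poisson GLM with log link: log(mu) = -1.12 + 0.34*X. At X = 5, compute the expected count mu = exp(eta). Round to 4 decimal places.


Linear predictor: eta = -1.12 + (0.34)(5) = 0.5800.
Expected count: mu = exp(0.5800) = 1.7860.

1.7860


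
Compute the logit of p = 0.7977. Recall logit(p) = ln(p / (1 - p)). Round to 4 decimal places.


The odds are p/(1-p) = 0.7977 / 0.2023 = 3.9432.
logit(p) = ln(3.9432) = 1.3720.

1.3720


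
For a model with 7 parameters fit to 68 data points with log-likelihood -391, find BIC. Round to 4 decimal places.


k * ln(n) = 7 * ln(68) = 7 * 4.219508 = 29.536556.
-2 * loglik = -2 * (-391) = 782.
BIC = 29.536556 + 782 = 811.536556, which rounds to 811.5366.

811.5366


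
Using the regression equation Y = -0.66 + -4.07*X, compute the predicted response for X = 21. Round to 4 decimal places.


Plug X = 21 into Y = -0.66 + -4.07*X:
Y = -0.66 + -85.4700 = -86.1300.

-86.1300


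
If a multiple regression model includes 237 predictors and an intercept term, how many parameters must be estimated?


Total coefficients = number of predictors + 1 (for the intercept).
= 237 + 1 = 238.

238


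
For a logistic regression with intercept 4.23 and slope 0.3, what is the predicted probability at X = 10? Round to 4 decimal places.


z = 4.23 + 0.3 * 10 = 7.2300.
Sigmoid: P = 1 / (1 + exp(-7.2300)) = 0.9993.

0.9993


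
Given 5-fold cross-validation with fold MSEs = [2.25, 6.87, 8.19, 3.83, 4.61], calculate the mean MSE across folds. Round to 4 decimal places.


Total MSE across folds = 25.7500.
CV-MSE = 25.7500/5 = 5.1500.

5.1500


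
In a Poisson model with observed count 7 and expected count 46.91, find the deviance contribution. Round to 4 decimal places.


Compute y*ln(y/mu) = 7*ln(7/46.91) = 7*-1.902321 = -13.316247.
y - mu = -39.91.
D = 2*(-13.316247 - (-39.91)) = 53.187506, which rounds to 53.1875.

53.1875


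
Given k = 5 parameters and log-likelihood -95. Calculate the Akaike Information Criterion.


AIC = 2*5 - 2*(-95).
= 10 + 190 = 200.

200


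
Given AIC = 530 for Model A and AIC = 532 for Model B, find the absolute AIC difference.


Absolute difference = |530 - 532| = 2.
The model with lower AIC (A) is preferred.

2


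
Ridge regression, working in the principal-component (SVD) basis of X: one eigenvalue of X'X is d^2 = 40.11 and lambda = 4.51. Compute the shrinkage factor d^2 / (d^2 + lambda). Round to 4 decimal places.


Denominator = d^2 + lambda = 40.11 + 4.51 = 44.6200.
Shrinkage = 40.11 / 44.6200 = 0.8989.

0.8989


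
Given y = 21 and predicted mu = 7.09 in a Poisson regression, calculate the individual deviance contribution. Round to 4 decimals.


First: ln(21/7.09) = 1.085837.
Then: 21 * 1.085837 = 22.802577.
y - mu = 21 - 7.09 = 13.91.
D = 2(22.802577 - 13.91) = 17.785154, which rounds to 17.7852.

17.7852


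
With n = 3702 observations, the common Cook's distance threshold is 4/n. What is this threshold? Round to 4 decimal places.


Using the rule of thumb:
Threshold = 4 / 3702 = 0.0011.

0.0011


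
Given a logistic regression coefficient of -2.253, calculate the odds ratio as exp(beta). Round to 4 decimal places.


exp(-2.253) = 0.1051.
So the odds ratio is 0.1051.

0.1051


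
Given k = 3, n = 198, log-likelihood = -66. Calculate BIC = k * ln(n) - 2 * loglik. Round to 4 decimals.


Compute k*ln(n) = 3*ln(198) = 3*5.288267 = 15.864801.
Then -2*loglik = 132.
BIC = 15.864801 + 132 = 147.864801, which rounds to 147.8648.

147.8648


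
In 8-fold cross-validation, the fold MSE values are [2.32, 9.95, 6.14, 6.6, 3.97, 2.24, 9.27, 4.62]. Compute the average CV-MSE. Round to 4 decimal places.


Sum of fold MSEs = 45.1100.
Average = 45.1100 / 8 = 5.6388.

5.6388


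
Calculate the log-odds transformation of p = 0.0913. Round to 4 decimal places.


The odds are p/(1-p) = 0.0913 / 0.9087 = 0.1005.
logit(p) = ln(0.1005) = -2.2979.

-2.2979


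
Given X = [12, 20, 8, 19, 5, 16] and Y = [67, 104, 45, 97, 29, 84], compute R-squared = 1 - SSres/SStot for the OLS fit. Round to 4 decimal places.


After computing the OLS fit (b0=5.8364, b1=4.8873):
SSres = 11.0036, SStot = 4390.0000.
R^2 = 1 - 11.0036/4390.0000 = 0.9975.

0.9975


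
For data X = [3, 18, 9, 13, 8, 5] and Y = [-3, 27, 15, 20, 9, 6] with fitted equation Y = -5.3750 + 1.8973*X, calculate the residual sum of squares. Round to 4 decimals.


Predicted values from Y = -5.3750 + 1.8973*X.
Residuals: [-3.3169, -1.7764, 3.2993, 0.7101, -0.8034, 1.8885].
SSres = 29.7589.

29.7589


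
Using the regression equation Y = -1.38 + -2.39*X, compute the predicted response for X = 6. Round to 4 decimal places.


Predicted value:
Y = -1.38 + (-2.39)(6) = -1.38 + -14.3400 = -15.7200.

-15.7200


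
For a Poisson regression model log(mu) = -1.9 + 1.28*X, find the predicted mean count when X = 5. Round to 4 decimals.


Compute eta = -1.9 + 1.28 * 5 = 4.5000.
Apply inverse link: mu = e^4.5000 = 90.0171.

90.0171


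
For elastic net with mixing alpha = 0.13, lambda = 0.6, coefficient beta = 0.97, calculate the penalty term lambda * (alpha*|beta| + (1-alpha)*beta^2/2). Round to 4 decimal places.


alpha * |beta| = 0.13 * 0.97 = 0.1261.
(1-alpha) * beta^2/2 = 0.87 * 0.9409/2 = 0.4093.
Total = 0.6 * (0.1261 + 0.4093) = 0.3212.

0.3212


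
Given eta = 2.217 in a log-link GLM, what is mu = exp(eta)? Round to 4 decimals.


mu = exp(eta) = exp(2.217).
= 9.1798.

9.1798


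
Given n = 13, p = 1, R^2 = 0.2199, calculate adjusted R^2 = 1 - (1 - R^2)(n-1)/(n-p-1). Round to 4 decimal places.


Using the formula:
(1 - 0.2199) = 0.7801.
Multiply by 12/11: 0.7801 * 12 = 9.3612, then 9.3612 / 11 = 0.8510.
Adj R^2 = 1 - 0.8510 = 0.1490.

0.1490


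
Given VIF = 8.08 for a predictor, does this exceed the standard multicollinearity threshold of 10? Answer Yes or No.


The threshold is 10.
VIF = 8.08 is < 10.
Multicollinearity indication: No.

No


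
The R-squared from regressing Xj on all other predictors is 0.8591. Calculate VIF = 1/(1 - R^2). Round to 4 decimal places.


Using VIF = 1/(1 - R^2_j):
1 - 0.8591 = 0.1409.
VIF = 7.0972.

7.0972


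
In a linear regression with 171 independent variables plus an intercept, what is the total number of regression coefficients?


Total coefficients = number of predictors + 1 (for the intercept).
= 171 + 1 = 172.

172


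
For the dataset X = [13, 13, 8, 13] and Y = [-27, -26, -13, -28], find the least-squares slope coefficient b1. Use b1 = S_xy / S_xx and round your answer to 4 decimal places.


The sample means are xbar = 11.7500 and ybar = -23.5000.
Compute S_xx = 18.7500 and S_xy = -52.5000.
Slope b1 = S_xy / S_xx = -52.5000 / 18.7500 = -2.8000.

-2.8000


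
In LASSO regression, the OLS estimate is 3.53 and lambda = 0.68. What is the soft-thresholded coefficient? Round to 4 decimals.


|beta_OLS| = 3.53.
lambda = 0.68.
Since |beta| > lambda, coefficient = sign(beta)*(|beta| - lambda) = 2.8500.
Result = 2.8500.

2.8500


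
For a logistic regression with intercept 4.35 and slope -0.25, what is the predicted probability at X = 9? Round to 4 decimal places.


Linear predictor: z = 4.35 + -0.25 * 9 = 2.1000.
P = 1/(1 + exp(-2.1000)) = 1/(1 + 0.1225) = 0.8909.

0.8909


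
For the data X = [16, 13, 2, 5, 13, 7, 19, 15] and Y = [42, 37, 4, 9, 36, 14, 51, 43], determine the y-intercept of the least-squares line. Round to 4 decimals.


The slope is b1 = 2.9776.
Sample means are xbar = 11.2500 and ybar = 29.5000.
Intercept: b0 = 29.5000 - (2.9776)(11.2500) = -3.9980.

-3.9980


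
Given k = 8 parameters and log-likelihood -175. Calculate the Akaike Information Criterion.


AIC = 2*8 - 2*(-175).
= 16 + 350 = 366.

366


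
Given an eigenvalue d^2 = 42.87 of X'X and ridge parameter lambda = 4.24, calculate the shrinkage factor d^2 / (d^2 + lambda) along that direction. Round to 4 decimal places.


Compute the denominator: 42.87 + 4.24 = 47.1100.
Shrinkage factor = 42.87 / 47.1100 = 0.9100.

0.9100


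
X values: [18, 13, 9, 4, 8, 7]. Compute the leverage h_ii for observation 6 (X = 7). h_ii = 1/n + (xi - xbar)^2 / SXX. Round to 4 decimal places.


Mean of X: xbar = 9.8333.
SXX = 122.8333.
For X = 7: h = 1/6 + (7 - 9.8333)^2/122.8333 = 0.2320.

0.2320


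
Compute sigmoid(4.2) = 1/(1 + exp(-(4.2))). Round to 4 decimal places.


Compute exp(-4.2000) = 0.0150.
Sigmoid = 1 / (1 + 0.0150) = 1 / 1.0150 = 0.9852.

0.9852


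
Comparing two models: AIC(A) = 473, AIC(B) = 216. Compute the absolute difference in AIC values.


|AIC_A - AIC_B| = |473 - 216| = 257.
Model B is preferred (lower AIC).

257


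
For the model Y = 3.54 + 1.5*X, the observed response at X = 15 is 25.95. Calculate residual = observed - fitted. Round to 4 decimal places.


Fitted value at X = 15 is yhat = 3.54 + 1.5*15 = 26.0400.
Residual = 25.95 - 26.0400 = -0.0900.

-0.0900


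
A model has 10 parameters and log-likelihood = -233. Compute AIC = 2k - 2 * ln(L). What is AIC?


AIC = 2*10 - 2*(-233).
= 20 + 466 = 486.

486


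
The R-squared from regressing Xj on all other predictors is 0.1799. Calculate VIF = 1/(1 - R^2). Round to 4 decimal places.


VIF = 1 / (1 - 0.1799).
= 1 / 0.8201 = 1.2194.

1.2194


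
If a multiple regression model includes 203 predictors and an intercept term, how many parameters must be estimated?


Each predictor gets one coefficient, plus one intercept.
Total parameters = 203 + 1 = 204.

204


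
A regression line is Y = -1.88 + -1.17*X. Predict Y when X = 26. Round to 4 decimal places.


Predicted value:
Y = -1.88 + (-1.17)(26) = -1.88 + -30.4200 = -32.3000.

-32.3000


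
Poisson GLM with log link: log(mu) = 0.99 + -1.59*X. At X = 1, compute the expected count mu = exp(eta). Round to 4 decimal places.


Compute eta = 0.99 + -1.59 * 1 = -0.6000.
Apply inverse link: mu = e^-0.6000 = 0.5488.

0.5488


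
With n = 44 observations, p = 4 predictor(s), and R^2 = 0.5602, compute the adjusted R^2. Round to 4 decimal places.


Adjusted R^2 = 1 - (1 - R^2) * (n-1)/(n-p-1).
(1 - R^2) = 0.4398.
(n-1)/(n-p-1) = 43/39.
(1 - R^2) * (n-1) = 0.4398 * 43 = 18.9114.
Divide by (n-p-1): 18.9114 / 39 = 0.4849.
Adj R^2 = 1 - 0.4849 = 0.5151.

0.5151


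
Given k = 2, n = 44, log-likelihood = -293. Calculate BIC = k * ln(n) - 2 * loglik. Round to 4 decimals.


Compute k*ln(n) = 2*ln(44) = 2*3.784190 = 7.568380.
Then -2*loglik = 586.
BIC = 7.568380 + 586 = 593.568380, which rounds to 593.5684.

593.5684


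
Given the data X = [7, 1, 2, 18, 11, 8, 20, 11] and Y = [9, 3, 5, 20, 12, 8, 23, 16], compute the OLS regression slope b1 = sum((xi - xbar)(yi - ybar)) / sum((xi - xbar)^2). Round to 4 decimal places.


Calculate xbar = 9.7500, ybar = 12.0000.
S_xx = 323.5000, S_xy = 332.0000.
Using b1 = S_xy / S_xx = 332.0000 / 323.5000, we get b1 = 1.0263.

1.0263


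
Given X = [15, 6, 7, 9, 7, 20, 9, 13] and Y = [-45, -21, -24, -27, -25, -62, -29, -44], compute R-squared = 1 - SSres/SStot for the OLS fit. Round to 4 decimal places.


The fitted line is Y = -3.3006 + -2.9139*X.
SSres = 20.6480, SStot = 1425.8750.
R^2 = 1 - SSres/SStot = 0.9855.

0.9855


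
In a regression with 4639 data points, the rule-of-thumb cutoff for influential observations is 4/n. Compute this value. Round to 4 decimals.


Cook's distance cutoff = 4/n = 4/4639.
= 0.0009.

0.0009


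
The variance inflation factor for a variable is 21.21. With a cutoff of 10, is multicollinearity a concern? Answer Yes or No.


Check: VIF = 21.21 vs threshold = 10.
Since 21.21 >= 10, the answer is Yes.

Yes


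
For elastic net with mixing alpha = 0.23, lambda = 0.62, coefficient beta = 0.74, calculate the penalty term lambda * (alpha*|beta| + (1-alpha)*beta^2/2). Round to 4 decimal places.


L1 component = 0.23 * |0.74| = 0.1702.
L2 component = 0.77 * 0.74^2 / 2 = 0.2108.
Penalty = 0.62 * (0.1702 + 0.2108) = 0.62 * 0.3810 = 0.2362.

0.2362


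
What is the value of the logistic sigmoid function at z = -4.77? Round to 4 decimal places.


exp(4.7700) = 117.9192.
1 + exp(-z) = 118.9192.
sigmoid = 1/118.9192 = 0.0084.

0.0084


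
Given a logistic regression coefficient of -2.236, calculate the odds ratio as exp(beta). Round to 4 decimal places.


Odds ratio = exp(beta) = exp(-2.236).
= 0.1069.

0.1069


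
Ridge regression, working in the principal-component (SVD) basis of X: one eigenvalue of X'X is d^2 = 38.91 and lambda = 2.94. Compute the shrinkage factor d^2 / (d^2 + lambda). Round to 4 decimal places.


d^2 + lambda = 38.91 + 2.94 = 41.8500.
Shrinkage factor = 38.91/41.8500 = 0.9297.

0.9297


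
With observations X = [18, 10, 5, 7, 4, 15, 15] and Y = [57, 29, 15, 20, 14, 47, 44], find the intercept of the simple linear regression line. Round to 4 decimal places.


Compute b1 = 3.0975 from the OLS formula.
With xbar = 10.5714 and ybar = 32.2857, the intercept is:
b0 = 32.2857 - 3.0975 * 10.5714 = -0.4591.

-0.4591


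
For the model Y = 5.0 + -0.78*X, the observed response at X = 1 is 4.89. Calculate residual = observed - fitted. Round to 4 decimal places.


Predicted = 5.0 + -0.78 * 1 = 4.2200.
Residual = 4.89 - 4.2200 = 0.6700.

0.6700


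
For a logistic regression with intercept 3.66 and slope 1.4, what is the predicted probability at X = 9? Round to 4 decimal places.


Linear predictor: z = 3.66 + 1.4 * 9 = 16.2600.
P = 1/(1 + exp(-16.2600)) = 1/(1 + 0.0000) = 1.0000.

1.0000


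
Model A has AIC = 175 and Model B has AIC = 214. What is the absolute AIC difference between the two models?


|AIC_A - AIC_B| = |175 - 214| = 39.
Model A is preferred (lower AIC).

39


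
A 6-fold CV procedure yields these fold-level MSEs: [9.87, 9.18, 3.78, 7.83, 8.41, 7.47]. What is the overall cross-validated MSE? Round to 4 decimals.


Add all fold MSEs: 46.5400.
Divide by k = 6: 46.5400/6 = 7.7567.

7.7567


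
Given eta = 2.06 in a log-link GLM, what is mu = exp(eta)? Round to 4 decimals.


Apply the inverse link:
mu = e^2.06 = 7.8460.

7.8460


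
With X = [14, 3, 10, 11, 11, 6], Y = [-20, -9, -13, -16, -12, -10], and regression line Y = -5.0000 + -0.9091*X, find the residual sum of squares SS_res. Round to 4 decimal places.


Predicted values from Y = -5.0000 + -0.9091*X.
Residuals: [-2.2726, -1.2727, 1.0910, -0.9999, 3.0001, 0.4546].
SSres = 18.1818.

18.1818


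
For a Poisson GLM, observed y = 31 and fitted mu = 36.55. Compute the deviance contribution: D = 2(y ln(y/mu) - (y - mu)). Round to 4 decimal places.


First: ln(31/36.55) = -0.164694.
Then: 31 * -0.164694 = -5.105514.
y - mu = 31 - 36.55 = -5.55.
D = 2(-5.105514 - -5.55) = 0.888972, which rounds to 0.8890.

0.8890


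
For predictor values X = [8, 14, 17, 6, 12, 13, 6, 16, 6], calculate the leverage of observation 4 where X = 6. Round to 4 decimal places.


Mean of X: xbar = 10.8889.
SXX = 158.8889.
For X = 6: h = 1/9 + (6 - 10.8889)^2/158.8889 = 0.2615.

0.2615


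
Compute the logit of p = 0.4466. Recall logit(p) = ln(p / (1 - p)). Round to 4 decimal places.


1 - p = 0.5534.
p/(1-p) = 0.8070.
logit = ln(0.8070) = -0.2144.

-0.2144


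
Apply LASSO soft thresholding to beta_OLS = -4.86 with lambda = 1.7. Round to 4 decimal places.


Absolute value: |-4.86| = 4.86.
Compare to lambda = 1.7.
Since |beta| > lambda, coefficient = sign(beta)*(|beta| - lambda) = -3.1600.

-3.1600


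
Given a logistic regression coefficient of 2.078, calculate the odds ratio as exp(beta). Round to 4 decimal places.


The odds ratio is computed as:
OR = e^(2.078) = 7.9885.

7.9885


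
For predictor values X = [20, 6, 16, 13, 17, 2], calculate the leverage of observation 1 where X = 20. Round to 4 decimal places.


Compute xbar = 12.3333 with n = 6 observations.
SXX = 241.3333.
Leverage = 1/6 + (20 - 12.3333)^2/241.3333 = 0.4102.

0.4102


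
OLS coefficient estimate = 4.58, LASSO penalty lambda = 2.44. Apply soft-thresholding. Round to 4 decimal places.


|beta_OLS| = 4.58.
lambda = 2.44.
Since |beta| > lambda, coefficient = sign(beta)*(|beta| - lambda) = 2.1400.
Result = 2.1400.

2.1400


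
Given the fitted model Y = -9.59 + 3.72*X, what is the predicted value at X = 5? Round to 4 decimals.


Substitute X = 5 into the equation:
Y = -9.59 + 3.72 * 5 = -9.59 + 18.6000 = 9.0100.

9.0100


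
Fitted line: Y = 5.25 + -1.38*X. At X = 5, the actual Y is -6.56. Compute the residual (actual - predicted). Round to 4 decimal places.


Compute yhat = 5.25 + (-1.38)(5) = -1.6500.
Residual = actual - predicted = -6.56 - -1.6500 = -4.9100.

-4.9100


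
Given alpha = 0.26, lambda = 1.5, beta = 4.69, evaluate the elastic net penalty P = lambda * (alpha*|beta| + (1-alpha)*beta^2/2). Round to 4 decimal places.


alpha * |beta| = 0.26 * 4.69 = 1.2194.
(1-alpha) * beta^2/2 = 0.74 * 21.9961/2 = 8.1386.
Total = 1.5 * (1.2194 + 8.1386) = 14.0369.

14.0369


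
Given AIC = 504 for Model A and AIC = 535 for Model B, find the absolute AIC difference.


Absolute difference = |504 - 535| = 31.
The model with lower AIC (A) is preferred.

31


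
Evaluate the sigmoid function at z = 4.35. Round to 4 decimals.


Compute exp(-4.3500) = 0.0129.
Sigmoid = 1 / (1 + 0.0129) = 1 / 1.0129 = 0.9873.

0.9873


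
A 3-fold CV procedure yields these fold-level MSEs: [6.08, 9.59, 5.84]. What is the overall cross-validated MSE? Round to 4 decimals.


Add all fold MSEs: 21.5100.
Divide by k = 3: 21.5100/3 = 7.1700.

7.1700


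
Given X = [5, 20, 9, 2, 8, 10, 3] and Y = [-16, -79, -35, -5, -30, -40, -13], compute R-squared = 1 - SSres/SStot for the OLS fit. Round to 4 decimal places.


The fitted line is Y = 1.9282 + -4.0614*X.
SSres = 16.8903, SStot = 3626.8571.
R^2 = 1 - SSres/SStot = 0.9953.

0.9953


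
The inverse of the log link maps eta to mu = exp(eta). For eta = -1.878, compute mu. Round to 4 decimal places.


mu = exp(eta) = exp(-1.878).
= 0.1529.

0.1529


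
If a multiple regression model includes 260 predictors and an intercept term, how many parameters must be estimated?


Including the intercept, the model has 260 predictor coefficients + 1 intercept.
Total = 261.

261


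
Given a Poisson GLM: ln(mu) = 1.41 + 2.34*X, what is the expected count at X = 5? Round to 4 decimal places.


Compute eta = 1.41 + 2.34 * 5 = 13.1100.
Apply inverse link: mu = e^13.1100 = 493856.3676.

493856.3676


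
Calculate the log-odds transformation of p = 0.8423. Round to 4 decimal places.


Compute the odds: 0.8423/0.1577 = 5.3412.
Take the natural log: ln(5.3412) = 1.6754.

1.6754


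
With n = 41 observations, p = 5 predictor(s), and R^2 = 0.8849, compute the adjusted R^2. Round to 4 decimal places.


Adjusted R^2 = 1 - (1 - R^2) * (n-1)/(n-p-1).
(1 - R^2) = 0.1151.
(n-1)/(n-p-1) = 40/35.
(1 - R^2) * (n-1) = 0.1151 * 40 = 4.6040.
Divide by (n-p-1): 4.6040 / 35 = 0.1315.
Adj R^2 = 1 - 0.1315 = 0.8685.

0.8685


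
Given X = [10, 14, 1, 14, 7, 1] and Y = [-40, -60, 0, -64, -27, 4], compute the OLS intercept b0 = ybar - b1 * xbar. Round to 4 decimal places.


First find the slope: b1 = -4.8970.
Means: xbar = 7.8333, ybar = -31.1667.
b0 = ybar - b1 * xbar = -31.1667 - -4.8970 * 7.8333 = 7.1935.

7.1935


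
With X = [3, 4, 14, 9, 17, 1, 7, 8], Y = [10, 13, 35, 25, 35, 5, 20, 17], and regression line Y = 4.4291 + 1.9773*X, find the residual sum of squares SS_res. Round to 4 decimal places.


Predicted values from Y = 4.4291 + 1.9773*X.
Residuals: [-0.3610, 0.6617, 2.8887, 2.7752, -3.0432, -1.4064, 1.7298, -3.2475].
SSres = 41.3920.

41.3920


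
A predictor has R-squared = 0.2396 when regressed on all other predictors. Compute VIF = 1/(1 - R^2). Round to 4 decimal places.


VIF = 1 / (1 - 0.2396).
= 1 / 0.7604 = 1.3151.

1.3151


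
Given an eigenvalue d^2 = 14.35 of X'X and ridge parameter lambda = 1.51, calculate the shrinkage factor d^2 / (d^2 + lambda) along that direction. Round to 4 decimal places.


Compute the denominator: 14.35 + 1.51 = 15.8600.
Shrinkage factor = 14.35 / 15.8600 = 0.9048.

0.9048


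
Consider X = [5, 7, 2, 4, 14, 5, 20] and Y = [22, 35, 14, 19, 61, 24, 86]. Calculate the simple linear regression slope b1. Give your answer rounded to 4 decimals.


The sample means are xbar = 8.1429 and ybar = 37.2857.
Compute S_xx = 250.8571 and S_xy = 1027.7143.
Slope b1 = S_xy / S_xx = 1027.7143 / 250.8571 = 4.0968.

4.0968


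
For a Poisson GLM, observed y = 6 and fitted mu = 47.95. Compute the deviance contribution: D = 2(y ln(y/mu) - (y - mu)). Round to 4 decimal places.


Compute y*ln(y/mu) = 6*ln(6/47.95) = 6*-2.078399 = -12.470394.
y - mu = -41.95.
D = 2*(-12.470394 - (-41.95)) = 58.959212, which rounds to 58.9592.

58.9592


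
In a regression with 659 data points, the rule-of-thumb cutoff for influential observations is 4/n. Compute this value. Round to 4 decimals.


Cook's distance cutoff = 4/n = 4/659.
= 0.0061.

0.0061


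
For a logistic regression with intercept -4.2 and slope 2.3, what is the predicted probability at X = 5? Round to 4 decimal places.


Linear predictor: z = -4.2 + 2.3 * 5 = 7.3000.
P = 1/(1 + exp(-7.3000)) = 1/(1 + 0.0007) = 0.9993.

0.9993


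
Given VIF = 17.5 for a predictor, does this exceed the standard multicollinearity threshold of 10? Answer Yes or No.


The threshold is 10.
VIF = 17.5 is >= 10.
Multicollinearity indication: Yes.

Yes


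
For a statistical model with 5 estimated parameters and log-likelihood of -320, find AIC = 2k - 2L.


AIC = 2*5 - 2*(-320).
= 10 + 640 = 650.

650


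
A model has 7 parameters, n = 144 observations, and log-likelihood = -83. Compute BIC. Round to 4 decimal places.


k * ln(n) = 7 * ln(144) = 7 * 4.969813 = 34.788691.
-2 * loglik = -2 * (-83) = 166.
BIC = 34.788691 + 166 = 200.788691, which rounds to 200.7887.

200.7887


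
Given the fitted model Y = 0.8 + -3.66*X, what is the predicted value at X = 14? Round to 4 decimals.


Substitute X = 14 into the equation:
Y = 0.8 + -3.66 * 14 = 0.8 + -51.2400 = -50.4400.

-50.4400


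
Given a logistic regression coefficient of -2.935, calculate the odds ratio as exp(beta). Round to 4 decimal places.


The odds ratio is computed as:
OR = e^(-2.935) = 0.0531.

0.0531


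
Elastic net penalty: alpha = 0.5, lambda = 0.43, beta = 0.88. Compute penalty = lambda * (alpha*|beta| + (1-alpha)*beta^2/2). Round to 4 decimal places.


L1 component = 0.5 * |0.88| = 0.4400.
L2 component = 0.5 * 0.88^2 / 2 = 0.1936.
Penalty = 0.43 * (0.4400 + 0.1936) = 0.43 * 0.6336 = 0.2724.

0.2724


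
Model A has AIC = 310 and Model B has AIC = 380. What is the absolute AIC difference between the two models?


Compute |310 - 380| = 70.
Model A has the smaller AIC.

70


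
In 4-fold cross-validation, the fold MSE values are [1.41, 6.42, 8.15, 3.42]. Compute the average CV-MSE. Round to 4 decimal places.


Total MSE across folds = 19.4000.
CV-MSE = 19.4000/4 = 4.8500.

4.8500


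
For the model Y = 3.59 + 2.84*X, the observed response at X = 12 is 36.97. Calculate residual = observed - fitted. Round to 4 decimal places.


Compute yhat = 3.59 + (2.84)(12) = 37.6700.
Residual = actual - predicted = 36.97 - 37.6700 = -0.7000.

-0.7000


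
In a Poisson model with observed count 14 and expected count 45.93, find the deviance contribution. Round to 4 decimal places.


y/mu = 14/45.93 = 0.304812 (approx.), and ln(14/45.93) = -1.188061.
y * ln(y/mu) = 14 * -1.188061 = -16.632854.
y - mu = -31.93.
D = 2 * (-16.632854 - -31.93) = 30.594292, which rounds to 30.5943.

30.5943


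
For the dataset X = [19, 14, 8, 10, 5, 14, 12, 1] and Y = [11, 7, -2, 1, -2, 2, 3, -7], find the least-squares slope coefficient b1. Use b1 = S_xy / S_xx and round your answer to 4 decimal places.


The sample means are xbar = 10.3750 and ybar = 1.6250.
Compute S_xx = 225.8750 and S_xy = 213.1250.
Slope b1 = S_xy / S_xx = 213.1250 / 225.8750 = 0.9436.

0.9436


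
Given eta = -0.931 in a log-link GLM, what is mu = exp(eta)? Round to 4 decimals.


Apply the inverse link:
mu = e^-0.931 = 0.3942.

0.3942


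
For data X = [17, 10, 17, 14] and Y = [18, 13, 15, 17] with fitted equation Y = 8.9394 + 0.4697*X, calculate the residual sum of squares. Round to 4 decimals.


Compute predicted values, then residuals = yi - yhat_i.
Residuals: [1.0757, -0.6364, -1.9243, 1.4848].
SSres = sum(residual^2) = 7.4697.

7.4697


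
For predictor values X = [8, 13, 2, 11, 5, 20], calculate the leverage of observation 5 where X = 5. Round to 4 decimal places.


Mean of X: xbar = 9.8333.
SXX = 202.8333.
For X = 5: h = 1/6 + (5 - 9.8333)^2/202.8333 = 0.2818.

0.2818


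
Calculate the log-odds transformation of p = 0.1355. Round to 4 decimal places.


1 - p = 0.8645.
p/(1-p) = 0.1567.
logit = ln(0.1567) = -1.8532.

-1.8532


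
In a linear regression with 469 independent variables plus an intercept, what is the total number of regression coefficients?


Each predictor gets one coefficient, plus one intercept.
Total parameters = 469 + 1 = 470.

470
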